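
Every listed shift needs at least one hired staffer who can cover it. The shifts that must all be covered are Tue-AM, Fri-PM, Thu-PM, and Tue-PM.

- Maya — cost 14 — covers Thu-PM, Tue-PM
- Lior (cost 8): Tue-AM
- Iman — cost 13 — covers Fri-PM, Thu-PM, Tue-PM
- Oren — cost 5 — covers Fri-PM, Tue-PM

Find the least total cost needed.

The greedy cost-per-new-shift heuristic would pick Oren, Lior, and Iman for 26, but a cheaper cover exists.
Choose Lior and Iman: together they cover Tue-AM, Fri-PM, Thu-PM, Tue-PM — every shift.
Total cost: 8 + 13 = 21.
No cover costs less than 21.

21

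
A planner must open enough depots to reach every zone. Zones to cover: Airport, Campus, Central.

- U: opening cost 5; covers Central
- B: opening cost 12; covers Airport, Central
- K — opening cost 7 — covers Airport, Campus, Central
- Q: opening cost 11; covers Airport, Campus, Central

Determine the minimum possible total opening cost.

K alone covers Airport, Campus, Central — every zone.
Total opening cost: 7.
No cover costs less than 7.

7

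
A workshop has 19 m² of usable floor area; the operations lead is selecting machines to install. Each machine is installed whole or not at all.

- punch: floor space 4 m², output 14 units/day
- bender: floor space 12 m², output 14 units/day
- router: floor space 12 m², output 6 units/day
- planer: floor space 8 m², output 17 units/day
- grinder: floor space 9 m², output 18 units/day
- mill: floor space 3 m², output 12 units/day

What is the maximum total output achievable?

44

punch + grinder + mill: floor space 4 + 9 + 3 = 16 ≤ 19, output 14 + 18 + 12 = 44.
punch + planer + mill: floor space 4 + 8 + 3 = 15 ≤ 19, output 14 + 17 + 12 = 43.
punch + bender + mill: floor space 4 + 12 + 3 = 19 ≤ 19, output 14 + 14 + 12 = 40.
Best is punch, grinder, and mill with total output 44.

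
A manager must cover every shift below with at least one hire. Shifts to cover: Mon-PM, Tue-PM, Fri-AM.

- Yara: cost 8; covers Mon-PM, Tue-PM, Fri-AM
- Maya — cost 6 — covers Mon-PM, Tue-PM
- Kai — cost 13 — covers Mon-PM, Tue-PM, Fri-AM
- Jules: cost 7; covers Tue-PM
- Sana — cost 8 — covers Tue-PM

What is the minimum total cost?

This is a weighted set-cover instance.
Yara alone covers Mon-PM, Tue-PM, Fri-AM — every shift.
Total cost: 8.
No cover costs less than 8.

8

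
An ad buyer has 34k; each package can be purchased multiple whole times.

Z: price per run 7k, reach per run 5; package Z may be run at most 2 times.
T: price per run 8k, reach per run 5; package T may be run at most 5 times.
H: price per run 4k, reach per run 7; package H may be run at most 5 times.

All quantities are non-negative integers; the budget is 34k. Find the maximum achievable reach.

45

H has the best ratio (7/4); taking only H gives at most 5×7 = 35 (stopped by the supply cap of 5).
Mixing does better — 2×Z and 5×H: price 34 ≤ 34, reach 2·5 + 5·7 = 45.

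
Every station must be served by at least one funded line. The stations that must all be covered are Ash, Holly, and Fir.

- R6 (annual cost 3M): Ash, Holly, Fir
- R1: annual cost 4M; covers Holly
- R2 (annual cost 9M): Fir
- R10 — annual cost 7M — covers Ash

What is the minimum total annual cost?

3

This is a weighted set-cover instance.
R6 alone covers Ash, Holly, Fir — every station.
Total annual cost: 3.
No cover costs less than 3.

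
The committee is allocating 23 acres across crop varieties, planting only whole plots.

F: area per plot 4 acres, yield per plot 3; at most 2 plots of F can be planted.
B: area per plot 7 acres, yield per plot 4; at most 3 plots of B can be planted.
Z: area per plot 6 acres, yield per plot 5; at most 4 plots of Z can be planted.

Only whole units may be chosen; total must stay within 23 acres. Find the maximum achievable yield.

18

Z has the best ratio (5/6); taking only Z gives at most 3×5 = 15 (stopped by the area limit).
Mixing does better — 1×F and 3×Z: area 22 ≤ 23, yield 1·3 + 3·5 = 18.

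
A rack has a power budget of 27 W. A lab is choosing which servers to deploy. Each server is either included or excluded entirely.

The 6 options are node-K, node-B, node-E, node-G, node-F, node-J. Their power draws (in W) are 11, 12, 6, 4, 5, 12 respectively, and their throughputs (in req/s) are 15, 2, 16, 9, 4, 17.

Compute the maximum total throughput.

node-K + node-E + node-G + node-F: power draw 11 + 6 + 4 + 5 = 26 ≤ 27, throughput 15 + 16 + 9 + 4 = 44.
node-E + node-G + node-F + node-J: power draw 6 + 4 + 5 + 12 = 27 ≤ 27, throughput 16 + 9 + 4 + 17 = 46.
Best is node-E, node-G, node-F, and node-J with total throughput 46.

46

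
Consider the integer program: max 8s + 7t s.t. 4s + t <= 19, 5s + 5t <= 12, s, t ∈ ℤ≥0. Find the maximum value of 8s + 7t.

16

(s,t)=(2,0): 4·2+1·0=8≤19, 5·2+5·0=10≤12, objective 16.
(s,t)=(1,1): 4·1+1·1=5≤19, 5·1+5·1=10≤12, objective 15.
(s,t)=(1,0): 4·1+1·0=4≤19, 5·1+5·0=5≤12, objective 8.
Maximum is 16 at (s,t)=(2,0).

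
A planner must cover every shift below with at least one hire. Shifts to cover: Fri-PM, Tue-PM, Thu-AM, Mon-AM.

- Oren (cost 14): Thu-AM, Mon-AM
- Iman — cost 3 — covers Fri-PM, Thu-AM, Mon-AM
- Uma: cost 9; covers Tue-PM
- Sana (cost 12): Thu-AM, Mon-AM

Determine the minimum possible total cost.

12

Choose Iman and Uma: together they cover Fri-PM, Tue-PM, Thu-AM, Mon-AM — every shift.
Total cost: 3 + 9 = 12.
No cover costs less than 12.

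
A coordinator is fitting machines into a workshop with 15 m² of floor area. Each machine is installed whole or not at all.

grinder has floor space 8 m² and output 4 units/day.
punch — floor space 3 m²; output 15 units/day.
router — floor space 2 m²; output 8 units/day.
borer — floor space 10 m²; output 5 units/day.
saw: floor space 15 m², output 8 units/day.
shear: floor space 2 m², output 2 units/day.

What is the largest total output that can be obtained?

29

punch + router + borer: floor space 3 + 2 + 10 = 15 ≤ 15, output 15 + 8 + 5 = 28.
grinder + punch + router + shear: floor space 8 + 3 + 2 + 2 = 15 ≤ 15, output 4 + 15 + 8 + 2 = 29.
Best is grinder, punch, router, and shear with total output 29.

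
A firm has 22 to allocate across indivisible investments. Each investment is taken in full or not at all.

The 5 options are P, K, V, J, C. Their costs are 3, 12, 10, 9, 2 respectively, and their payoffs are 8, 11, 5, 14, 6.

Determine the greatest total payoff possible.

Allowing fractional choices, the relaxed optimum would be about 35.3, but investments are indivisible.
P + V + J: cost 3 + 10 + 9 = 22 ≤ 22, payoff 8 + 5 + 14 = 27.
P + J + C: cost 3 + 9 + 2 = 14 ≤ 22, payoff 8 + 14 + 6 = 28.
Best is P, J, and C with total payoff 28.

28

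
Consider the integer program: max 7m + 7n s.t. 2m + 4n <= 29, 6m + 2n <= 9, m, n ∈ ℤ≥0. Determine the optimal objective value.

28

Relaxing integrality, the LP optimum is 31.50 at (m,n) = (0, 4.5), which is not an integer point.
(m,n)=(0,4) is feasible, giving 28.
(m,n)=(0,3) is feasible, giving 21.
No feasible integer point exceeds 28.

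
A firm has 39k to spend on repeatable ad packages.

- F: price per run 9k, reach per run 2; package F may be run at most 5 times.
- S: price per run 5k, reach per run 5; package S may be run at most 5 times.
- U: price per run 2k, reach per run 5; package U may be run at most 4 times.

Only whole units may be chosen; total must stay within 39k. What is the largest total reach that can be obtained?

45

U has the best ratio (5/2); taking only U gives at most 4×5 = 20 (stopped by the supply cap of 4).
Mixing does better — 5×S and 4×U: price 33 ≤ 39, reach 5·5 + 4·5 = 45.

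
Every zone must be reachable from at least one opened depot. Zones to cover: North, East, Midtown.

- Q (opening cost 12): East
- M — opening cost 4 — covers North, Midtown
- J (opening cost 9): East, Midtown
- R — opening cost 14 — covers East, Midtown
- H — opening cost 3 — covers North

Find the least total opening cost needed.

This is a weighted set-cover instance.
The greedy cost-per-new-zone heuristic would pick M and J for 13, but a cheaper cover exists.
Choose J and H: together they cover North, East, Midtown — every zone.
Total opening cost: 9 + 3 = 12.
No cover costs less than 12.

12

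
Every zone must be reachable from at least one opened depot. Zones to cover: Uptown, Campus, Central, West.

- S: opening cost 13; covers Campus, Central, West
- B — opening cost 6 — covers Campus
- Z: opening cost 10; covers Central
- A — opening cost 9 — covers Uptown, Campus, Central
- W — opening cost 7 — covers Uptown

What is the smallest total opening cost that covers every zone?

20

Choose S and W: together they cover Uptown, Campus, Central, West — every zone.
Total opening cost: 13 + 7 = 20.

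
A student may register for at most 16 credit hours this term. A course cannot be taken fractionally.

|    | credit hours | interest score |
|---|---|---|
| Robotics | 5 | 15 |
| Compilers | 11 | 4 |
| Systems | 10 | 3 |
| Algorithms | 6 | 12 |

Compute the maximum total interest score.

Allowing fractional choices, the relaxed optimum would be about 28.8, but courses are indivisible.
Robotics + Systems: credit hours 5 + 10 = 15 ≤ 16, interest score 15 + 3 = 18.
Robotics + Compilers: credit hours 5 + 11 = 16 ≤ 16, interest score 15 + 4 = 19.
Robotics + Algorithms: credit hours 5 + 6 = 11 ≤ 16, interest score 15 + 12 = 27.
Best is Robotics and Algorithms with total interest score 27.

27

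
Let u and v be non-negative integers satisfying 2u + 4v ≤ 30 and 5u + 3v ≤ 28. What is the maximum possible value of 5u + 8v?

Relaxing integrality, the LP optimum is 61.57 at (u,v) = (1.57, 6.71), which is not an integer point.
(u,v)=(1,7): 2·1+4·7=30≤30, 5·1+3·7=26≤28, objective 61.
(u,v)=(2,6): 2·2+4·6=28≤30, 5·2+3·6=28≤28, objective 58.
The best lattice point is (1,7), giving 61.

61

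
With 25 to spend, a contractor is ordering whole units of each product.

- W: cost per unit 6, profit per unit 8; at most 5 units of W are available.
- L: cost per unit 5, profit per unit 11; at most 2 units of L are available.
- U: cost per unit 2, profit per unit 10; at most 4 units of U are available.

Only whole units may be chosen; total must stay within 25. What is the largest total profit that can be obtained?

This is a bounded integer knapsack.
2×W, 1×L, and 4×U: cost 25 ≤ 25, profit 2·8 + 1·11 + 4·10 = 67.
1×W, 2×L, and 4×U: cost 24 ≤ 25, profit 1·8 + 2·11 + 4·10 = 70.
Best is 70.

70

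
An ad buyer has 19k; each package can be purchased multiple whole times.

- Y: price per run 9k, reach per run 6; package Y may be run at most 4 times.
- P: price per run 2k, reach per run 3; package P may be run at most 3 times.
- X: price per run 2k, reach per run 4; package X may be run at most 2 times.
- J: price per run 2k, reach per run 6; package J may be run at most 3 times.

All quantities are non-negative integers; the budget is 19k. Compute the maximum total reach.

35

This is a bounded integer knapsack.
Take 3×P, 2×X, and 3×J: price 16 ≤ 19, reach 3·3 + 2·4 + 3·6 = 35.
J has the best ratio (6/2) and is taken to its limit of 3; remaining capacity is filled optimally with the others.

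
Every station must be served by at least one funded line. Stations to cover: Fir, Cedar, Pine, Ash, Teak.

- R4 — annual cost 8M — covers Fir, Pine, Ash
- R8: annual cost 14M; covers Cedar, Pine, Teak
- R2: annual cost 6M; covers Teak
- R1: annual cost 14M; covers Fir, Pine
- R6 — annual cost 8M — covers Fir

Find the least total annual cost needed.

This is a weighted set-cover instance.
The greedy cost-per-new-station heuristic would pick R4, R2, and R8 for 28, but a cheaper cover exists.
Choose R4 and R8: together they cover Fir, Cedar, Pine, Ash, Teak — every station.
Total annual cost: 8 + 14 = 22.
No cover costs less than 22.

22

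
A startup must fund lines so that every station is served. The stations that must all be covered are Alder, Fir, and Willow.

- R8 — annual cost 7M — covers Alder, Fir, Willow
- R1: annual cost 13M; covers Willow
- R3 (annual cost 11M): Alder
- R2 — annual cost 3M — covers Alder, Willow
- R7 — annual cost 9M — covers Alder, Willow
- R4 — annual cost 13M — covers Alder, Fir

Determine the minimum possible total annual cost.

7

This is a weighted set-cover instance.
The greedy cost-per-new-station heuristic would pick R2 and R8 for 10, but a cheaper cover exists.
R8 alone covers Alder, Fir, Willow — every station.
Total annual cost: 7.
No cover costs less than 7.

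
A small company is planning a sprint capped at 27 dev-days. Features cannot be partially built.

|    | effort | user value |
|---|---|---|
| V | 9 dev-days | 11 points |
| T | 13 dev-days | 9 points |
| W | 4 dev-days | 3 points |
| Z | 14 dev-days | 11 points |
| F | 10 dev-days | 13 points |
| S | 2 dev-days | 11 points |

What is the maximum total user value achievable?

This is a 0-1 knapsack instance.
Take V, W, F, and S: effort 9 + 4 + 10 + 2 = 25 ≤ 27, user value 11 + 3 + 13 + 11 = 38.
No other feasible combination does better.

38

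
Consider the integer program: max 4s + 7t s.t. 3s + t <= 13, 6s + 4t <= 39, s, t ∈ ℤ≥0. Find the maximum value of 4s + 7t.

(s,t)=(0,9): 3·0+1·9=9≤13, 6·0+4·9=36≤39, objective 63.
(s,t)=(1,8): 3·1+1·8=11≤13, 6·1+4·8=38≤39, objective 60.
(s,t)=(0,8): 3·0+1·8=8≤13, 6·0+4·8=32≤39, objective 56.
Maximum is 63 at (s,t)=(0,9).

63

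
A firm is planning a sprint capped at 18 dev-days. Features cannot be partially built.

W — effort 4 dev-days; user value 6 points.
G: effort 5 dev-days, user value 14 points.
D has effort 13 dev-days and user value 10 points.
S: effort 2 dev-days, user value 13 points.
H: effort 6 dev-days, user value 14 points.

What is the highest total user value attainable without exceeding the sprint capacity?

47

This is an integer program with binary decision variables.
Take W, G, S, and H: effort 4 + 5 + 2 + 6 = 17 ≤ 18, user value 6 + 14 + 13 + 14 = 47.
No other feasible combination does better.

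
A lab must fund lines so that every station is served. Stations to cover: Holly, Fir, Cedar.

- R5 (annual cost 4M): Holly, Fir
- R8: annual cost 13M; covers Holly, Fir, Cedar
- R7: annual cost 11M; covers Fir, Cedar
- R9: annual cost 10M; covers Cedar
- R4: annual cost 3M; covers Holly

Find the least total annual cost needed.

This is a weighted set-cover instance.
The greedy cost-per-new-station heuristic would pick R5 and R9 for 14, but a cheaper cover exists.
R8 alone covers Holly, Fir, Cedar — every station.
Total annual cost: 13.
No cover costs less than 13.

13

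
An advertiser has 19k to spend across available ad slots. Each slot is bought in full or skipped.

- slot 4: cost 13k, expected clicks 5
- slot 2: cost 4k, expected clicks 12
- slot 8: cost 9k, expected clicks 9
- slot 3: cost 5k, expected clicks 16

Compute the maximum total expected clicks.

slot 2 + slot 8 + slot 3: cost 4 + 9 + 5 = 18 ≤ 19, expected clicks 12 + 9 + 16 = 37.
slot 2 + slot 3: cost 4 + 5 = 9 ≤ 19, expected clicks 12 + 16 = 28.
slot 8 + slot 3: cost 9 + 5 = 14 ≤ 19, expected clicks 9 + 16 = 25.
Best is slot 2, slot 8, and slot 3 with total expected clicks 37.

37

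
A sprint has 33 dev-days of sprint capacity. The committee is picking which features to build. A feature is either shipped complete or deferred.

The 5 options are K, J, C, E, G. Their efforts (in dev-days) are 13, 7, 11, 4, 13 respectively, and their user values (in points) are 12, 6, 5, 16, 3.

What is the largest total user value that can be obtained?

34

K + J + E: effort 13 + 7 + 4 = 24 ≤ 33, user value 12 + 6 + 16 = 34.
K + C + E: effort 13 + 11 + 4 = 28 ≤ 33, user value 12 + 5 + 16 = 33.
K + E + G: effort 13 + 4 + 13 = 30 ≤ 33, user value 12 + 16 + 3 = 31.
Best is K, J, and E with total user value 34.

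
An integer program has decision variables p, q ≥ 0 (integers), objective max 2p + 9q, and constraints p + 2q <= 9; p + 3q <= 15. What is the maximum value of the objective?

38

(p,q)=(1,4): 1·1+2·4=9≤9, 1·1+3·4=13≤15, objective 38.
(p,q)=(0,4): 1·0+2·4=8≤9, 1·0+3·4=12≤15, objective 36.
No feasible integer point exceeds 38.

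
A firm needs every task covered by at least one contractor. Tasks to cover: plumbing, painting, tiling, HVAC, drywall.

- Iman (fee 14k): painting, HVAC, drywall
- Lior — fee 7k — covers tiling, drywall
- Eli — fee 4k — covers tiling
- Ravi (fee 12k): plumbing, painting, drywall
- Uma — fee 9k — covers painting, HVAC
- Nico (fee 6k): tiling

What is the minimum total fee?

25

Choose Eli, Ravi, and Uma: together they cover plumbing, painting, tiling, HVAC, drywall — every task.
Total fee: 4 + 12 + 9 = 25.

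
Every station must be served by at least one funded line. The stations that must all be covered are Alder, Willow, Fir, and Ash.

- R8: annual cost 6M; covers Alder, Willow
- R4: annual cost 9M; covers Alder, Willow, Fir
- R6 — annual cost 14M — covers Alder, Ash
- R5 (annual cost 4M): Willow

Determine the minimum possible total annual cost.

The greedy cost-per-new-station heuristic would pick R8, R4, and R6 for 29, but a cheaper cover exists.
Choose R4 and R6: together they cover Alder, Willow, Fir, Ash — every station.
Total annual cost: 9 + 14 = 23.
No cover costs less than 23.

23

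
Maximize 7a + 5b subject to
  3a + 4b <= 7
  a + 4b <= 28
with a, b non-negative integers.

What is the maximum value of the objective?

14

(a,b)=(2,0): 3·2+4·0=6≤7, 1·2+4·0=2≤28, objective 14.
(a,b)=(1,1): 3·1+4·1=7≤7, 1·1+4·1=5≤28, objective 12.
(a,b)=(1,0): 3·1+4·0=3≤7, 1·1+4·0=1≤28, objective 7.
No feasible integer point exceeds 14.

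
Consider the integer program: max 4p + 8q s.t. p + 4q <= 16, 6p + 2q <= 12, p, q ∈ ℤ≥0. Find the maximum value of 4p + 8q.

32

Relaxing integrality, the LP optimum is 33.45 at (p,q) = (0.727, 3.82), which is not an integer point.
(p,q)=(0,4): 1·0+4·4=16≤16, 6·0+2·4=8≤12, objective 32.
(p,q)=(1,3): 1·1+4·3=13≤16, 6·1+2·3=12≤12, objective 28.
(p,q)=(0,3): 1·0+4·3=12≤16, 6·0+2·3=6≤12, objective 24.
Maximum is 32 at (p,q)=(0,4).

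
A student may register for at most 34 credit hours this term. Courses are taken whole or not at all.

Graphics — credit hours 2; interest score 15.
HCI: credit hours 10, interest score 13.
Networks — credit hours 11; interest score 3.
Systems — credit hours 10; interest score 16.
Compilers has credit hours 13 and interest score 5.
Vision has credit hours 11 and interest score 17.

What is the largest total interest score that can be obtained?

61

Allowing fractional choices, the relaxed optimum would be about 61.4, but courses are indivisible.
Graphics + Networks + Systems + Vision: credit hours 2 + 11 + 10 + 11 = 34 ≤ 34, interest score 15 + 3 + 16 + 17 = 51.
Graphics + HCI + Systems + Vision: credit hours 2 + 10 + 10 + 11 = 33 ≤ 34, interest score 15 + 13 + 16 + 17 = 61.
Best is Graphics, HCI, Systems, and Vision with total interest score 61.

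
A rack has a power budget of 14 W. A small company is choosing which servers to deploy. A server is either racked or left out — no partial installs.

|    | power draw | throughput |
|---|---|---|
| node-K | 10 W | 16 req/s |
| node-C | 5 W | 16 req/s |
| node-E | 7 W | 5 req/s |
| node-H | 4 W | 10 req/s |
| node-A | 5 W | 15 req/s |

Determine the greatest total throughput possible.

41

This is a 0-1 knapsack instance.
Take node-C, node-H, and node-A: power draw 5 + 4 + 5 = 14 ≤ 14, throughput 16 + 10 + 15 = 41.
No other feasible combination does better.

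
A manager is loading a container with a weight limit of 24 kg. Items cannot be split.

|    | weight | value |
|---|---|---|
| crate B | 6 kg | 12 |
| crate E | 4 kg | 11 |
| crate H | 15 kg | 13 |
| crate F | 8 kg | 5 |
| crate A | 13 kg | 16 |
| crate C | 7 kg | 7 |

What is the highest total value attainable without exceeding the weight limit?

Take crate B, crate E, and crate A: weight 6 + 4 + 13 = 23 ≤ 24, value 12 + 11 + 16 = 39.
No other feasible combination does better.

39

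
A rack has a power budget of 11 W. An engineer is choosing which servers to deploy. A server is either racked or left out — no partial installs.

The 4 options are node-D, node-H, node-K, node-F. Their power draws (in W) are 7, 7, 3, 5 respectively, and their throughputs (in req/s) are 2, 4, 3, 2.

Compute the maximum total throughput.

Allowing fractional choices, the relaxed optimum would be about 7.4, but servers are indivisible.
node-H + node-K: power draw 7 + 3 = 10 ≤ 11, throughput 4 + 3 = 7.
node-K + node-F: power draw 3 + 5 = 8 ≤ 11, throughput 3 + 2 = 5.
node-D + node-K: power draw 7 + 3 = 10 ≤ 11, throughput 2 + 3 = 5.
Best is node-H and node-K with total throughput 7.

7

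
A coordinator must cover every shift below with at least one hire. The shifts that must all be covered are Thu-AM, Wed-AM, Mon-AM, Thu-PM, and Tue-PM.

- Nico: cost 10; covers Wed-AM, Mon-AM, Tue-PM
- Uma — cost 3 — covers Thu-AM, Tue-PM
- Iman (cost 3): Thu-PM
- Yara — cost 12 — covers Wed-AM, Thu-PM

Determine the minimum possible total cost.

16

This is a weighted set-cover instance.
Choose Nico, Uma, and Iman: together they cover Thu-AM, Wed-AM, Mon-AM, Thu-PM, Tue-PM — every shift.
Total cost: 10 + 3 + 3 = 16.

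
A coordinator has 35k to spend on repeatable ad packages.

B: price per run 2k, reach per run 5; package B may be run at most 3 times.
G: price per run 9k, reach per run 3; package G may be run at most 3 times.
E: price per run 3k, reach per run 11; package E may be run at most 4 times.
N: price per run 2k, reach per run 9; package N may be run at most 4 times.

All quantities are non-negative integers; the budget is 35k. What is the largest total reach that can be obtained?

98

N has the best ratio (9/2); taking only N gives at most 4×9 = 36 (stopped by the supply cap of 4).
Mixing does better — 3×B, 1×G, 4×E, and 4×N: price 35 ≤ 35, reach 3·5 + 1·3 + 4·11 + 4·9 = 98.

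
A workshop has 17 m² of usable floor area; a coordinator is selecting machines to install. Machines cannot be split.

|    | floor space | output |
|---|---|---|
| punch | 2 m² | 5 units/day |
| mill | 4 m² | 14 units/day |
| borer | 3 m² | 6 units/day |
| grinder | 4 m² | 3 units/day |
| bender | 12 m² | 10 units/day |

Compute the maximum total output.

28

punch + mill + borer: floor space 2 + 4 + 3 = 9 ≤ 17, output 5 + 14 + 6 = 25.
mill + bender: floor space 4 + 12 = 16 ≤ 17, output 14 + 10 = 24.
punch + mill + borer + grinder: floor space 2 + 4 + 3 + 4 = 13 ≤ 17, output 5 + 14 + 6 + 3 = 28.
Best is punch, mill, borer, and grinder with total output 28.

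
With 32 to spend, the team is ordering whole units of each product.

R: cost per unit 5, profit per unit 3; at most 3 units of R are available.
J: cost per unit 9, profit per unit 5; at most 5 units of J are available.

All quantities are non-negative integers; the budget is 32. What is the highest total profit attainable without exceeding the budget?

18

R has the best ratio (3/5); taking only R gives at most 3×3 = 9 (stopped by the supply cap of 3).
Mixing does better — 1×R and 3×J: cost 32 ≤ 32, profit 1·3 + 3·5 = 18.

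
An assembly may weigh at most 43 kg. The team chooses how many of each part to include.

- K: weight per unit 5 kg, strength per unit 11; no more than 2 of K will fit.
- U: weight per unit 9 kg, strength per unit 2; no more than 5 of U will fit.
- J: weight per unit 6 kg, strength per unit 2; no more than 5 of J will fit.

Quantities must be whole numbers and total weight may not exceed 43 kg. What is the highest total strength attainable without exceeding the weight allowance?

This is a bounded integer knapsack.
Take 2×K and 5×J: weight 40 ≤ 43, strength 2·11 + 5·2 = 32.
K has the best ratio (11/5) and is taken to its limit of 2; remaining capacity is filled optimally with the others.

32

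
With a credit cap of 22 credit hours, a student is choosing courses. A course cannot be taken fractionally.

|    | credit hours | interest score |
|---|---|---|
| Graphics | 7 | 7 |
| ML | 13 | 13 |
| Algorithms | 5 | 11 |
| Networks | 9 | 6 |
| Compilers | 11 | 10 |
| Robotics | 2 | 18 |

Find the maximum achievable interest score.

This is an integer program with binary decision variables.
Allowing fractional choices, the relaxed optimum would be about 44.0, but courses are indivisible.
ML + Algorithms + Robotics: credit hours 13 + 5 + 2 = 20 ≤ 22, interest score 13 + 11 + 18 = 42.
Algorithms + Compilers + Robotics: credit hours 5 + 11 + 2 = 18 ≤ 22, interest score 11 + 10 + 18 = 39.
Graphics + ML + Robotics: credit hours 7 + 13 + 2 = 22 ≤ 22, interest score 7 + 13 + 18 = 38.
Best is ML, Algorithms, and Robotics with total interest score 42.

42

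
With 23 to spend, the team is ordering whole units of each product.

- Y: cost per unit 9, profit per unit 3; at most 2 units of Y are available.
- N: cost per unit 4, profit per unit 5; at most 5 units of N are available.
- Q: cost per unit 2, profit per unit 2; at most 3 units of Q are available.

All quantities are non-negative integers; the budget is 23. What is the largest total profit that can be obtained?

N has the best ratio (5/4); taking only N gives at most 5×5 = 25 (stopped by the cost limit).
Mixing does better — 5×N and 1×Q: cost 22 ≤ 23, profit 5·5 + 1·2 = 27.

27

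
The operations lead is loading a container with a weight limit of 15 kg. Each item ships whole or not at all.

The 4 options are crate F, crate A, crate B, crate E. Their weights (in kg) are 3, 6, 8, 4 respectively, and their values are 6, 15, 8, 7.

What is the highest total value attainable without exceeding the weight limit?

28

Allowing fractional choices, the relaxed optimum would be about 30.0, but items are indivisible.
crate A + crate B: weight 6 + 8 = 14 ≤ 15, value 15 + 8 = 23.
crate F + crate A + crate E: weight 3 + 6 + 4 = 13 ≤ 15, value 6 + 15 + 7 = 28.
Best is crate F, crate A, and crate E with total value 28.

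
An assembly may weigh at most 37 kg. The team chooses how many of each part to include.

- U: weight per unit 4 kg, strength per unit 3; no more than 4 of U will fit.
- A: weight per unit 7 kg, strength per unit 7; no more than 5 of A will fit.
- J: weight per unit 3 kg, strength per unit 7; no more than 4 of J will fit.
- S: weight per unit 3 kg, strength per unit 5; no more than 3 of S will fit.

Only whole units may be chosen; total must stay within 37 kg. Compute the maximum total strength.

57

J has the best ratio (7/3); taking only J gives at most 4×7 = 28 (stopped by the supply cap of 4).
Mixing does better — 2×A, 4×J, and 3×S: weight 35 ≤ 37, strength 2·7 + 4·7 + 3·5 = 57.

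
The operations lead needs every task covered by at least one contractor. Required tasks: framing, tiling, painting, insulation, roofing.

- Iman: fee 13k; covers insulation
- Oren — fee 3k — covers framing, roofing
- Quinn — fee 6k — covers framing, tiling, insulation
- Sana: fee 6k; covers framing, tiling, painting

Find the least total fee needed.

This is an integer covering problem.
Choose Oren, Quinn, and Sana: together they cover framing, tiling, painting, insulation, roofing — every task.
Total fee: 3 + 6 + 6 = 15.

15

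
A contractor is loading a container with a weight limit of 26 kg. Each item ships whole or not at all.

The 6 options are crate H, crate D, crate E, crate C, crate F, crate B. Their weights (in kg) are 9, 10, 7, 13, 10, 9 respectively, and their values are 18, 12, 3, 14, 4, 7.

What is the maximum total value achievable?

33

Allowing fractional choices, the relaxed optimum would be about 37.5, but items are indivisible.
crate H + crate D + crate E: weight 9 + 10 + 7 = 26 ≤ 26, value 18 + 12 + 3 = 33.
crate H + crate C: weight 9 + 13 = 22 ≤ 26, value 18 + 14 = 32.
crate H + crate D: weight 9 + 10 = 19 ≤ 26, value 18 + 12 = 30.
Best is crate H, crate D, and crate E with total value 33.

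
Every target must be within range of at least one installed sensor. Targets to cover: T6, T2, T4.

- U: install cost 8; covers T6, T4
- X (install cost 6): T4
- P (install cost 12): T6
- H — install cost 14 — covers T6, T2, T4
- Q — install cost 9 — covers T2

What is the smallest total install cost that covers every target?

H alone covers T6, T2, T4 — every target.
Total install cost: 14.

14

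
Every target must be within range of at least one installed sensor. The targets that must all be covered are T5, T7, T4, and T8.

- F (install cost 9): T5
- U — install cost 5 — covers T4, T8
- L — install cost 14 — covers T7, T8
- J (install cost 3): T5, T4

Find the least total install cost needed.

17

This is a weighted set-cover instance.
Choose L and J: together they cover T5, T7, T4, T8 — every target.
Total install cost: 14 + 3 = 17.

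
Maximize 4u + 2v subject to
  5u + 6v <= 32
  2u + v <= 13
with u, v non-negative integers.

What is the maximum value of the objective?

24

The continuous relaxation peaks at (6.4, 0) with value 25.60; rounding to a feasible lattice point costs some objective.
(u,v)=(6,0): 5·6+6·0=30≤32, 2·6+1·0=12≤13, objective 24.
(u,v)=(5,1): 5·5+6·1=31≤32, 2·5+1·1=11≤13, objective 22.
No feasible integer point exceeds 24.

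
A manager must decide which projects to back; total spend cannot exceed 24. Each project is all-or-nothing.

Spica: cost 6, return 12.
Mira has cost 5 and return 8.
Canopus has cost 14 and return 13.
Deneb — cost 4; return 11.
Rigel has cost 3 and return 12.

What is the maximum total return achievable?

43

This is an integer program with binary decision variables.
Allowing fractional choices, the relaxed optimum would be about 48.6, but projects are indivisible.
Spica + Canopus + Rigel: cost 6 + 14 + 3 = 23 ≤ 24, return 12 + 13 + 12 = 37.
Canopus + Deneb + Rigel: cost 14 + 4 + 3 = 21 ≤ 24, return 13 + 11 + 12 = 36.
Spica + Mira + Deneb + Rigel: cost 6 + 5 + 4 + 3 = 18 ≤ 24, return 12 + 8 + 11 + 12 = 43.
Best is Spica, Mira, Deneb, and Rigel with total return 43.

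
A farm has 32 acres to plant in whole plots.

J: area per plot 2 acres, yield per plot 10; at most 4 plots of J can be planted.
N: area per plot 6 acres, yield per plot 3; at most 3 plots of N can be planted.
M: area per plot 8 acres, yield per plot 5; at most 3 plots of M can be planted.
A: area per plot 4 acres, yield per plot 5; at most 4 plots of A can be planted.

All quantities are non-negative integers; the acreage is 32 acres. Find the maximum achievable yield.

Take 4×J, 1×M, and 4×A: area 32 ≤ 32, yield 4·10 + 1·5 + 4·5 = 65.
J has the best ratio (10/2) and is taken to its limit of 4; remaining capacity is filled optimally with the others.

65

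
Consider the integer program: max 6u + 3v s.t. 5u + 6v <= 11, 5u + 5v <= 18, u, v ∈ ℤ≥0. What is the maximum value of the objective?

(u,v)=(2,0): 5·2+6·0=10≤11, 5·2+5·0=10≤18, objective 12.
(u,v)=(1,1): 5·1+6·1=11≤11, 5·1+5·1=10≤18, objective 9.
(u,v)=(1,0): 5·1+6·0=5≤11, 5·1+5·0=5≤18, objective 6.
No feasible integer point exceeds 12.

12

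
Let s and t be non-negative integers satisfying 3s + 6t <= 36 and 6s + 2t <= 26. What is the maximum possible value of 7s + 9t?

59

The continuous relaxation peaks at (2.8, 4.6) with value 61.00; rounding to a feasible lattice point costs some objective.
(s,t)=(2,5): 3·2+6·5=36≤36, 6·2+2·5=22≤26, objective 59.
(s,t)=(3,4): 3·3+6·4=33≤36, 6·3+2·4=26≤26, objective 57.
(s,t)=(1,5): 3·1+6·5=33≤36, 6·1+2·5=16≤26, objective 52.
Maximum is 59 at (s,t)=(2,5).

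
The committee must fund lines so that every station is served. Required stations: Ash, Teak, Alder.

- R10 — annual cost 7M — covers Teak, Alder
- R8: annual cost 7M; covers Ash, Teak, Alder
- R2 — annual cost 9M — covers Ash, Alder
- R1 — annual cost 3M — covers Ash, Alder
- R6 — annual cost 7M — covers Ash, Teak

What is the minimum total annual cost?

7

R8 alone covers Ash, Teak, Alder — every station.
Total annual cost: 7.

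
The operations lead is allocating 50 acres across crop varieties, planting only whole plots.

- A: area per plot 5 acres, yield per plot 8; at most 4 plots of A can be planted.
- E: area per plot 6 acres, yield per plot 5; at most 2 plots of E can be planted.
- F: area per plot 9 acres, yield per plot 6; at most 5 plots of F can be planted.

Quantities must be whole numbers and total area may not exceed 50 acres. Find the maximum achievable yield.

A has the best ratio (8/5); taking only A gives at most 4×8 = 32 (stopped by the supply cap of 4).
Mixing does better — 4×A, 2×E, and 2×F: area 50 ≤ 50, yield 4·8 + 2·5 + 2·6 = 54.

54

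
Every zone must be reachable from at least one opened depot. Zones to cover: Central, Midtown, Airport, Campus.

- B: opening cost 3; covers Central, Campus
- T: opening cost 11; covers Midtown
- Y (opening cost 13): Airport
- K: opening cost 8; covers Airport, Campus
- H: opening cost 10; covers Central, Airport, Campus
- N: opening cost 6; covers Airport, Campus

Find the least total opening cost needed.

20

Choose B, T, and N: together they cover Central, Midtown, Airport, Campus — every zone.
Total opening cost: 3 + 11 + 6 = 20.
No cover costs less than 20.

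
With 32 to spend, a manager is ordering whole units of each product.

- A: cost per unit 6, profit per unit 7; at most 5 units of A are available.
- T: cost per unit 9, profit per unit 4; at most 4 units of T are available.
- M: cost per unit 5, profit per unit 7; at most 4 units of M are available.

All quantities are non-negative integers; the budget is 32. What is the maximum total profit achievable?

42

1×A and 4×M: cost 26 ≤ 32, profit 1·7 + 4·7 = 35.
2×A and 4×M: cost 32 ≤ 32, profit 2·7 + 4·7 = 42.
Best is 42.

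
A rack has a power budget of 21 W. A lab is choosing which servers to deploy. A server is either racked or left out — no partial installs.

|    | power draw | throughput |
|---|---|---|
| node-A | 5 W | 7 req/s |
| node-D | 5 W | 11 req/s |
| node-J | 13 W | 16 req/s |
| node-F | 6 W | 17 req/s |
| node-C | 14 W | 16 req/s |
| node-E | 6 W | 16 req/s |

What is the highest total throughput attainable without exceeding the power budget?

44

Allowing fractional choices, the relaxed optimum would be about 49.6, but servers are indivisible.
node-A + node-D + node-F: power draw 5 + 5 + 6 = 16 ≤ 21, throughput 7 + 11 + 17 = 35.
node-D + node-F + node-E: power draw 5 + 6 + 6 = 17 ≤ 21, throughput 11 + 17 + 16 = 44.
node-A + node-F + node-E: power draw 5 + 6 + 6 = 17 ≤ 21, throughput 7 + 17 + 16 = 40.
Best is node-D, node-F, and node-E with total throughput 44.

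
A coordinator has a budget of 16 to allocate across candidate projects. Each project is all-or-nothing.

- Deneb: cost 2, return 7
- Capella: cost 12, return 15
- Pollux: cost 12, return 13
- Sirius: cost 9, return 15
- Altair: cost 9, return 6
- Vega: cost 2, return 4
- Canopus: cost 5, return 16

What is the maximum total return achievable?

38

Allowing fractional choices, the relaxed optimum would be about 38.7, but projects are indivisible.
Sirius + Vega + Canopus: cost 9 + 2 + 5 = 16 ≤ 16, return 15 + 4 + 16 = 35.
Sirius + Canopus: cost 9 + 5 = 14 ≤ 16, return 15 + 16 = 31.
Deneb + Sirius + Canopus: cost 2 + 9 + 5 = 16 ≤ 16, return 7 + 15 + 16 = 38.
Best is Deneb, Sirius, and Canopus with total return 38.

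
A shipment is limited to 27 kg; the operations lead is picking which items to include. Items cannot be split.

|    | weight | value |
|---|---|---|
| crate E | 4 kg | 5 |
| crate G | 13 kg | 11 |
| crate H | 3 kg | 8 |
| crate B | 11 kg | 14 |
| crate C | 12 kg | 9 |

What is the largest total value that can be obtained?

33

Allowing fractional choices, the relaxed optimum would be about 34.6, but items are indivisible.
crate G + crate H + crate B: weight 13 + 3 + 11 = 27 ≤ 27, value 11 + 8 + 14 = 33.
crate H + crate B + crate C: weight 3 + 11 + 12 = 26 ≤ 27, value 8 + 14 + 9 = 31.
Best is crate G, crate H, and crate B with total value 33.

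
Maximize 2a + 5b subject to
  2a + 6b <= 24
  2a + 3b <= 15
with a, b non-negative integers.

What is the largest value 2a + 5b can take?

21

(a,b)=(3,3): 2·3+6·3=24≤24, 2·3+3·3=15≤15, objective 21.
(a,b)=(2,3): 2·2+6·3=22≤24, 2·2+3·3=13≤15, objective 19.
(a,b)=(4,2): 2·4+6·2=20≤24, 2·4+3·2=14≤15, objective 18.
(a,b)=(3,2): 2·3+6·2=18≤24, 2·3+3·2=12≤15, objective 16.
Maximum is 21 at (a,b)=(3,3).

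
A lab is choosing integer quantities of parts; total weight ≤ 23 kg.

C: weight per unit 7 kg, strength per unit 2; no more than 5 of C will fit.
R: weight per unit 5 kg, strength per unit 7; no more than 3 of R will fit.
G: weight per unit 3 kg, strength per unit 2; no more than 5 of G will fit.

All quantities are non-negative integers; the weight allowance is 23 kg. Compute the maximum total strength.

25

Take 3×R and 2×G: weight 21 ≤ 23, strength 3·7 + 2·2 = 25.
R has the best ratio (7/5) and is taken to its limit of 3; remaining capacity is filled optimally with the others.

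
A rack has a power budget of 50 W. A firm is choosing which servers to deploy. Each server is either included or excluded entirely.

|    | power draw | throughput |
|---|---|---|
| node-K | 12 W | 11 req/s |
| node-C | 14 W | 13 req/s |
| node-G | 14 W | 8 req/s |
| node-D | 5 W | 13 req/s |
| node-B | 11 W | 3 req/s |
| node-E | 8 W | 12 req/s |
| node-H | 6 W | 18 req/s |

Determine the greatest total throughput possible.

Allowing fractional choices, the relaxed optimum would be about 69.9, but servers are indivisible.
node-C + node-G + node-D + node-E + node-H: power draw 14 + 14 + 5 + 8 + 6 = 47 ≤ 50, throughput 13 + 8 + 13 + 12 + 18 = 64.
node-K + node-G + node-D + node-E + node-H: power draw 12 + 14 + 5 + 8 + 6 = 45 ≤ 50, throughput 11 + 8 + 13 + 12 + 18 = 62.
node-K + node-C + node-D + node-E + node-H: power draw 12 + 14 + 5 + 8 + 6 = 45 ≤ 50, throughput 11 + 13 + 13 + 12 + 18 = 67.
Best is node-K, node-C, node-D, node-E, and node-H with total throughput 67.

67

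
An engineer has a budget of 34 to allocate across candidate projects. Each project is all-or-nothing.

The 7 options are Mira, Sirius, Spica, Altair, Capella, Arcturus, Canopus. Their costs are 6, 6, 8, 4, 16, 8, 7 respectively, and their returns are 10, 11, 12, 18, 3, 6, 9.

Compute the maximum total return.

Allowing fractional choices, the relaxed optimum would be about 62.2, but projects are indivisible.
Mira + Sirius + Spica + Altair + Arcturus: cost 6 + 6 + 8 + 4 + 8 = 32 ≤ 34, return 10 + 11 + 12 + 18 + 6 = 57.
Sirius + Spica + Altair + Arcturus + Canopus: cost 6 + 8 + 4 + 8 + 7 = 33 ≤ 34, return 11 + 12 + 18 + 6 + 9 = 56.
Mira + Sirius + Spica + Altair + Canopus: cost 6 + 6 + 8 + 4 + 7 = 31 ≤ 34, return 10 + 11 + 12 + 18 + 9 = 60.
Best is Mira, Sirius, Spica, Altair, and Canopus with total return 60.

60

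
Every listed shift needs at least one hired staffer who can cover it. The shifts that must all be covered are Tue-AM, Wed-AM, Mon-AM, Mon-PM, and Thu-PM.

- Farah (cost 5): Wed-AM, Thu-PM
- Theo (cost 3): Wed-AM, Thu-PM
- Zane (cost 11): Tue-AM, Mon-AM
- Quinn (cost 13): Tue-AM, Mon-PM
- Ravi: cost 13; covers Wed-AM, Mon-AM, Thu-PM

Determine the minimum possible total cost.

This is a weighted set-cover instance.
The greedy cost-per-new-shift heuristic would pick Theo, Zane, and Quinn for 27, but a cheaper cover exists.
Choose Quinn and Ravi: together they cover Tue-AM, Wed-AM, Mon-AM, Mon-PM, Thu-PM — every shift.
Total cost: 13 + 13 = 26.
No cover costs less than 26.

26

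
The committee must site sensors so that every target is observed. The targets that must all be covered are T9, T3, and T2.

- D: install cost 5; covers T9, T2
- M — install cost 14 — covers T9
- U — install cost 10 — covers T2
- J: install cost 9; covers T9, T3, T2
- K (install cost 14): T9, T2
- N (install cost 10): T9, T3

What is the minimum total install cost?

9

The greedy cost-per-new-target heuristic would pick D and J for 14, but a cheaper cover exists.
J alone covers T9, T3, T2 — every target.
Total install cost: 9.
No cover costs less than 9.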